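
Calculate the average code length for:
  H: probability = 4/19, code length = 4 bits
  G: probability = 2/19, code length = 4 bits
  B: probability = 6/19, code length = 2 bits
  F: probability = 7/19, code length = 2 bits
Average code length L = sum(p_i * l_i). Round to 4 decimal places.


Weighted contributions p_i * l_i:
  H: (4/19) * 4 = 16/19
  G: (2/19) * 4 = 8/19
  B: (6/19) * 2 = 12/19
  F: (7/19) * 2 = 14/19
Sum = (16 + 8 + 12 + 14)/19 = 50/19

L = 50/19 = 2.6316 bits/symbol


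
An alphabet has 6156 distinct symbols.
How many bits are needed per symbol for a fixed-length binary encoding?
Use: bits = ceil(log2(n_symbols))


log2(6156) = 12.5878
Bracket: 2^12 = 4096 < 6156 <= 2^13 = 8192
So ceil(log2(6156)) = 13

bits = ceil(log2(6156)) = ceil(12.5878) = 13 bits


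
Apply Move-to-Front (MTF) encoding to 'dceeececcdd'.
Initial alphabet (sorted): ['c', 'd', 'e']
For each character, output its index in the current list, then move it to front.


MTF encoding:
'd': index 1 in ['c', 'd', 'e'] -> ['d', 'c', 'e']
'c': index 1 in ['d', 'c', 'e'] -> ['c', 'd', 'e']
'e': index 2 in ['c', 'd', 'e'] -> ['e', 'c', 'd']
'e': index 0 in ['e', 'c', 'd'] -> ['e', 'c', 'd']
'e': index 0 in ['e', 'c', 'd'] -> ['e', 'c', 'd']
'c': index 1 in ['e', 'c', 'd'] -> ['c', 'e', 'd']
'e': index 1 in ['c', 'e', 'd'] -> ['e', 'c', 'd']
'c': index 1 in ['e', 'c', 'd'] -> ['c', 'e', 'd']
'c': index 0 in ['c', 'e', 'd'] -> ['c', 'e', 'd']
'd': index 2 in ['c', 'e', 'd'] -> ['d', 'c', 'e']
'd': index 0 in ['d', 'c', 'e'] -> ['d', 'c', 'e']


Output: [1, 1, 2, 0, 0, 1, 1, 1, 0, 2, 0]


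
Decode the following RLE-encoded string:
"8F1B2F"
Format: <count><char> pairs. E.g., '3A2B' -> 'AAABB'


Expanding each <count><char> pair:
  8F -> 'FFFFFFFF'
  1B -> 'B'
  2F -> 'FF'

Decoded = FFFFFFFFBFF


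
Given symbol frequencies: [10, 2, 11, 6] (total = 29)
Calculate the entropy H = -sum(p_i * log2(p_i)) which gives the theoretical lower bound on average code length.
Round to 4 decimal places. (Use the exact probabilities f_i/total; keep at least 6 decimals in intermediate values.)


Per-symbol terms -p_i * log2(p_i) with p_i = f_i/29:
  p = 10/29 = 0.344828: log2(p) = -1.536053, -p*log2(p) = 0.529673
  p = 2/29 = 0.068966: log2(p) = -3.857981, -p*log2(p) = 0.266068
  p = 11/29 = 0.379310: log2(p) = -1.398549, -p*log2(p) = 0.530484
  p = 6/29 = 0.206897: log2(p) = -2.273018, -p*log2(p) = 0.470280
H = 0.529673 + 0.266068 + 0.530484 + 0.470280 = 1.796505

H = 1.7965 bits/symbol


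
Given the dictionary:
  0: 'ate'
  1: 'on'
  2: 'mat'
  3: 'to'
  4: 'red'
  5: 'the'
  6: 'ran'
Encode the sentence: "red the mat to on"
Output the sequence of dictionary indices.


Look up each word in the dictionary:
  'red' -> 4
  'the' -> 5
  'mat' -> 2
  'to' -> 3
  'on' -> 1

Encoded: [4, 5, 2, 3, 1]


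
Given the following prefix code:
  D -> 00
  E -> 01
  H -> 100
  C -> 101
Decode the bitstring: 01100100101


Decoding step by step:
Bits 01 -> E
Bits 100 -> H
Bits 100 -> H
Bits 101 -> C


Decoded message: EHHC


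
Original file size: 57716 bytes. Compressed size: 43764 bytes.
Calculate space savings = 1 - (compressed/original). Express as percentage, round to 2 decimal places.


ratio = compressed/original = 43764/57716 = 0.758265
savings = 1 - ratio = 1 - 0.758265 = 0.241735
as a percentage: 0.241735 * 100 = 24.17%

Space savings = 1 - 43764/57716 = 24.17%


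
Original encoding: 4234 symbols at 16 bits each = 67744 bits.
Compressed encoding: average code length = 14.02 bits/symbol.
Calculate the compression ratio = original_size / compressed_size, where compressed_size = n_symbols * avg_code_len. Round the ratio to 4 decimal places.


original_size = n_symbols * orig_bits = 4234 * 16 = 67744 bits
compressed_size = n_symbols * avg_code_len = 4234 * 14.02 = 59360.68 bits
ratio = original_size / compressed_size = 67744 / 59360.68 = 1.1412

Compression ratio = 1.1412


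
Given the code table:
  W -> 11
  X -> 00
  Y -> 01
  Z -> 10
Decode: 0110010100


Decoding:
01 -> Y
10 -> Z
01 -> Y
01 -> Y
00 -> X


Result: YZYYX


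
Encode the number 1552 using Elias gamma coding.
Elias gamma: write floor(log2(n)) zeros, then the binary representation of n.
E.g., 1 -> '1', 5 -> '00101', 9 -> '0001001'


num_bits = floor(log2(1552)) + 1 = 11
leading_zeros = num_bits - 1 = 10
binary(1552) = 11000010000

Elias gamma(1552) = '0000000000' + '11000010000' = 000000000011000010000 (21 bits)


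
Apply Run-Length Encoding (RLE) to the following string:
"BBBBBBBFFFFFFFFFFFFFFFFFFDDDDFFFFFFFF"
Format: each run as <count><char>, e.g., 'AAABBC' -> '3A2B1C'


Scanning runs left to right:
  i=0: run of 'B' x 7 -> '7B'
  i=7: run of 'F' x 18 -> '18F'
  i=25: run of 'D' x 4 -> '4D'
  i=29: run of 'F' x 8 -> '8F'

RLE = 7B18F4D8F


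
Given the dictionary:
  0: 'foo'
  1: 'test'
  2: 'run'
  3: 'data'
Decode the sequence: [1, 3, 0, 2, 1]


Look up each index in the dictionary:
  1 -> 'test'
  3 -> 'data'
  0 -> 'foo'
  2 -> 'run'
  1 -> 'test'

Decoded: "test data foo run test"


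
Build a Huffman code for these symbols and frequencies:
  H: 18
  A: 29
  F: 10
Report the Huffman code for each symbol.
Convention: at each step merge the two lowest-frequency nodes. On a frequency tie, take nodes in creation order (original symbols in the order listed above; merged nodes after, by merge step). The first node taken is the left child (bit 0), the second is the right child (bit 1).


Huffman tree construction:
Step 1: Merge F(10) + H(18) = 28
Step 2: Merge (F+H)(28) + A(29) = 57
Read each symbol's code off the tree from the root (left child = 0, right child = 1).

Codes:
  H: 01 (length 2)
  A: 1 (length 1)
  F: 00 (length 2)
Average code length: 85/57 = 1.4912 bits/symbol


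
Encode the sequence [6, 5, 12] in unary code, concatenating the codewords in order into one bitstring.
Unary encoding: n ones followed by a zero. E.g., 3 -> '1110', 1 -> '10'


Encode each number as n ones followed by a terminating 0:
  6 -> 1111110 (7 bits)
  5 -> 111110 (6 bits)
  12 -> 1111111111110 (13 bits)
Total length = 7 + 6 + 13 = 26 bits.

Unary([6, 5, 12]) = 11111101111101111111111110 (26 bits)


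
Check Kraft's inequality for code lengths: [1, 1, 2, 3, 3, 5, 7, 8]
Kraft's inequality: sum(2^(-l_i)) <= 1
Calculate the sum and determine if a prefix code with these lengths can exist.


Sum = 2^(-1) + 2^(-1) + 2^(-2) + 2^(-3) + 2^(-3) + 2^(-5) + 2^(-7) + 2^(-8)
    = 0.5 + 0.5 + 0.25 + 0.125 + 0.125 + 0.03125 + 0.0078125 + 0.00390625
    = 395/256 = 1.54296875
Since 1.54296875 > 1, Kraft's inequality is NOT satisfied.
A prefix code with these lengths CANNOT exist.

Kraft sum = 1.54296875. Not satisfied.


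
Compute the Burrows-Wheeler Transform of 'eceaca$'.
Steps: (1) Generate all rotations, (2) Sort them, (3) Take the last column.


Rotations (sorted):
  0: $eceaca -> last char: a
  1: a$eceac -> last char: c
  2: aca$ece -> last char: e
  3: ca$ecea -> last char: a
  4: ceaca$e -> last char: e
  5: eaca$ec -> last char: c
  6: eceaca$ -> last char: $


BWT = aceaec$


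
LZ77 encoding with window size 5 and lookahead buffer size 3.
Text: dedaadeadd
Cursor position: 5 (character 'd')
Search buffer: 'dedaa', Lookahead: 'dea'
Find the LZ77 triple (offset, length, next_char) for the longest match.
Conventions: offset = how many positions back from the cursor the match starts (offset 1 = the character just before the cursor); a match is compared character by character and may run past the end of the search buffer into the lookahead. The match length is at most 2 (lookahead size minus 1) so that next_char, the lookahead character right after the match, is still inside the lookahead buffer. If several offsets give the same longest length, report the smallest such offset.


Try each offset into the search buffer:
  offset=1 (pos 4, char 'a'): match length 0
  offset=2 (pos 3, char 'a'): match length 0
  offset=3 (pos 2, char 'd'): match length 1
  offset=4 (pos 1, char 'e'): match length 0
  offset=5 (pos 0, char 'd'): match length 2
Longest match has length 2 at offset 5.
next_char = character at position 5 + 2 = 7 -> 'a'

Best match: offset=5, length=2 (matching 'de' starting at position 0)
LZ77 triple: (5, 2, 'a')


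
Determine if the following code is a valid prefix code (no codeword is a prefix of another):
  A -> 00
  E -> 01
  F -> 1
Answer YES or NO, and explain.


Checking each pair (does one codeword prefix another?):
  A='00' vs E='01': no prefix
  A='00' vs F='1': no prefix
  E='01' vs A='00': no prefix
  E='01' vs F='1': no prefix
  F='1' vs A='00': no prefix
  F='1' vs E='01': no prefix
No violation found over all pairs.

YES -- this is a valid prefix code. No codeword is a prefix of any other codeword.


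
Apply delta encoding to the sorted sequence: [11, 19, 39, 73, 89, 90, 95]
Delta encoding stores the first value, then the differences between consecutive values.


First value: 11
Deltas:
  19 - 11 = 8
  39 - 19 = 20
  73 - 39 = 34
  89 - 73 = 16
  90 - 89 = 1
  95 - 90 = 5


Delta encoded: [11, 8, 20, 34, 16, 1, 5]


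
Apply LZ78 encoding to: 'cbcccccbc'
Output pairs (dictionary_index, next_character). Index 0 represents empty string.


LZ78 encoding steps:
Dictionary: {0: ''}
Step 1: w='' (idx 0), next='c' -> output (0, 'c'), add 'c' as idx 1
Step 2: w='' (idx 0), next='b' -> output (0, 'b'), add 'b' as idx 2
Step 3: w='c' (idx 1), next='c' -> output (1, 'c'), add 'cc' as idx 3
Step 4: w='cc' (idx 3), next='c' -> output (3, 'c'), add 'ccc' as idx 4
Step 5: w='b' (idx 2), next='c' -> output (2, 'c'), add 'bc' as idx 5


Encoded: [(0, 'c'), (0, 'b'), (1, 'c'), (3, 'c'), (2, 'c')]


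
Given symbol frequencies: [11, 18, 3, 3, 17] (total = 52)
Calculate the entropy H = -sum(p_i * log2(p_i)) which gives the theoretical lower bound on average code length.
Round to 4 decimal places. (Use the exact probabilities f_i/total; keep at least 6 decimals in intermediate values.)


Per-symbol terms -p_i * log2(p_i) with p_i = f_i/52:
  p = 11/52 = 0.211538: log2(p) = -2.241008, -p*log2(p) = 0.474059
  p = 18/52 = 0.346154: log2(p) = -1.530515, -p*log2(p) = 0.529794
  p = 3/52 = 0.057692: log2(p) = -4.115477, -p*log2(p) = 0.237431
  p = 3/52 = 0.057692: log2(p) = -4.115477, -p*log2(p) = 0.237431
  p = 17/52 = 0.326923: log2(p) = -1.612977, -p*log2(p) = 0.527319
H = 0.474059 + 0.529794 + 0.237431 + 0.237431 + 0.527319 = 2.006034

H = 2.006 bits/symbol


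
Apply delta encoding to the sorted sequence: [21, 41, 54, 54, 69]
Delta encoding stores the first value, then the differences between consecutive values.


First value: 21
Deltas:
  41 - 21 = 20
  54 - 41 = 13
  54 - 54 = 0
  69 - 54 = 15


Delta encoded: [21, 20, 13, 0, 15]


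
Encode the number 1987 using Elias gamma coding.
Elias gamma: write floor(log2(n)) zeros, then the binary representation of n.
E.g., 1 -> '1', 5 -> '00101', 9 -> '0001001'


num_bits = floor(log2(1987)) + 1 = 11
leading_zeros = num_bits - 1 = 10
binary(1987) = 11111000011

Elias gamma(1987) = '0000000000' + '11111000011' = 000000000011111000011 (21 bits)


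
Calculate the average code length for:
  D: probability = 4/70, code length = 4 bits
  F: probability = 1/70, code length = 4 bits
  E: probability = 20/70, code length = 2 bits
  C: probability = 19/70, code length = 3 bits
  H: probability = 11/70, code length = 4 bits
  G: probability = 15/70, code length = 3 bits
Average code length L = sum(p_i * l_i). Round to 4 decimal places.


Weighted contributions p_i * l_i:
  D: (4/70) * 4 = 16/70
  F: (1/70) * 4 = 4/70
  E: (20/70) * 2 = 40/70
  C: (19/70) * 3 = 57/70
  H: (11/70) * 4 = 44/70
  G: (15/70) * 3 = 45/70
Sum = (16 + 4 + 40 + 57 + 44 + 45)/70 = 206/70

L = 206/70 = 2.9429 bits/symbol


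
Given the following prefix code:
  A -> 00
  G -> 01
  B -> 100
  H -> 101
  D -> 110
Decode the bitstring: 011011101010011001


Decoding step by step:
Bits 01 -> G
Bits 101 -> H
Bits 110 -> D
Bits 101 -> H
Bits 00 -> A
Bits 110 -> D
Bits 01 -> G


Decoded message: GHDHADG


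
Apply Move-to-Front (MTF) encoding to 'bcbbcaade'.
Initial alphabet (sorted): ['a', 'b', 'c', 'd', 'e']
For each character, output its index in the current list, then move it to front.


MTF encoding:
'b': index 1 in ['a', 'b', 'c', 'd', 'e'] -> ['b', 'a', 'c', 'd', 'e']
'c': index 2 in ['b', 'a', 'c', 'd', 'e'] -> ['c', 'b', 'a', 'd', 'e']
'b': index 1 in ['c', 'b', 'a', 'd', 'e'] -> ['b', 'c', 'a', 'd', 'e']
'b': index 0 in ['b', 'c', 'a', 'd', 'e'] -> ['b', 'c', 'a', 'd', 'e']
'c': index 1 in ['b', 'c', 'a', 'd', 'e'] -> ['c', 'b', 'a', 'd', 'e']
'a': index 2 in ['c', 'b', 'a', 'd', 'e'] -> ['a', 'c', 'b', 'd', 'e']
'a': index 0 in ['a', 'c', 'b', 'd', 'e'] -> ['a', 'c', 'b', 'd', 'e']
'd': index 3 in ['a', 'c', 'b', 'd', 'e'] -> ['d', 'a', 'c', 'b', 'e']
'e': index 4 in ['d', 'a', 'c', 'b', 'e'] -> ['e', 'd', 'a', 'c', 'b']


Output: [1, 2, 1, 0, 1, 2, 0, 3, 4]


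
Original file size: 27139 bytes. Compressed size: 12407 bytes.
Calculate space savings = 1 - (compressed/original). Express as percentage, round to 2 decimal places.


ratio = compressed/original = 12407/27139 = 0.457165
savings = 1 - ratio = 1 - 0.457165 = 0.542835
as a percentage: 0.542835 * 100 = 54.28%

Space savings = 1 - 12407/27139 = 54.28%


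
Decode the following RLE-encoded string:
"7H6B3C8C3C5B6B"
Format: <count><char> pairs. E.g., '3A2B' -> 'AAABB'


Expanding each <count><char> pair:
  7H -> 'HHHHHHH'
  6B -> 'BBBBBB'
  3C -> 'CCC'
  8C -> 'CCCCCCCC'
  3C -> 'CCC'
  5B -> 'BBBBB'
  6B -> 'BBBBBB'

Decoded = HHHHHHHBBBBBBCCCCCCCCCCCCCCBBBBBBBBBBB


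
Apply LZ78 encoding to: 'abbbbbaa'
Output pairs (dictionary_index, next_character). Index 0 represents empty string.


LZ78 encoding steps:
Dictionary: {0: ''}
Step 1: w='' (idx 0), next='a' -> output (0, 'a'), add 'a' as idx 1
Step 2: w='' (idx 0), next='b' -> output (0, 'b'), add 'b' as idx 2
Step 3: w='b' (idx 2), next='b' -> output (2, 'b'), add 'bb' as idx 3
Step 4: w='bb' (idx 3), next='a' -> output (3, 'a'), add 'bba' as idx 4
Step 5: w='a' (idx 1), end of input -> output (1, '')


Encoded: [(0, 'a'), (0, 'b'), (2, 'b'), (3, 'a'), (1, '')]


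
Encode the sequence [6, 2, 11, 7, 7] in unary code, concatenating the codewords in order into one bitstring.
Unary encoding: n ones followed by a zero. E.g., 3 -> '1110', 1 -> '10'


Encode each number as n ones followed by a terminating 0:
  6 -> 1111110 (7 bits)
  2 -> 110 (3 bits)
  11 -> 111111111110 (12 bits)
  7 -> 11111110 (8 bits)
  7 -> 11111110 (8 bits)
Total length = 7 + 3 + 12 + 8 + 8 = 38 bits.

Unary([6, 2, 11, 7, 7]) = 11111101101111111111101111111011111110 (38 bits)


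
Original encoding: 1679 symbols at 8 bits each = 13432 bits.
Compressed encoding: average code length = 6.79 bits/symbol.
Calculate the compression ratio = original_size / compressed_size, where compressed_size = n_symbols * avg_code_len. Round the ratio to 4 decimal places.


original_size = n_symbols * orig_bits = 1679 * 8 = 13432 bits
compressed_size = n_symbols * avg_code_len = 1679 * 6.79 = 11400.41 bits
ratio = original_size / compressed_size = 13432 / 11400.41 = 1.1782

Compression ratio = 1.1782


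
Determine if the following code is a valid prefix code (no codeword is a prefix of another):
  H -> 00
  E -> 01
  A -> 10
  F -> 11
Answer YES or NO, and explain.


Checking each pair (does one codeword prefix another?):
  H='00' vs E='01': no prefix
  H='00' vs A='10': no prefix
  H='00' vs F='11': no prefix
  E='01' vs H='00': no prefix
  E='01' vs A='10': no prefix
  E='01' vs F='11': no prefix
  A='10' vs H='00': no prefix
  A='10' vs E='01': no prefix
  A='10' vs F='11': no prefix
  F='11' vs H='00': no prefix
  F='11' vs E='01': no prefix
  F='11' vs A='10': no prefix
No violation found over all pairs.

YES -- this is a valid prefix code. No codeword is a prefix of any other codeword.


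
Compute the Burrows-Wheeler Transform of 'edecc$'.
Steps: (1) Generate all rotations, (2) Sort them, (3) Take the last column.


Rotations (sorted):
  0: $edecc -> last char: c
  1: c$edec -> last char: c
  2: cc$ede -> last char: e
  3: decc$e -> last char: e
  4: ecc$ed -> last char: d
  5: edecc$ -> last char: $


BWT = cceed$


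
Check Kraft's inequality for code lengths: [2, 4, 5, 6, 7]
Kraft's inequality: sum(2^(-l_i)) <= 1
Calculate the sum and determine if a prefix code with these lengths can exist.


Sum = 2^(-2) + 2^(-4) + 2^(-5) + 2^(-6) + 2^(-7)
    = 0.25 + 0.0625 + 0.03125 + 0.015625 + 0.0078125
    = 47/128 = 0.3671875
Since 0.3671875 <= 1, Kraft's inequality IS satisfied.
A prefix code with these lengths CAN exist.

Kraft sum = 0.3671875. Satisfied.


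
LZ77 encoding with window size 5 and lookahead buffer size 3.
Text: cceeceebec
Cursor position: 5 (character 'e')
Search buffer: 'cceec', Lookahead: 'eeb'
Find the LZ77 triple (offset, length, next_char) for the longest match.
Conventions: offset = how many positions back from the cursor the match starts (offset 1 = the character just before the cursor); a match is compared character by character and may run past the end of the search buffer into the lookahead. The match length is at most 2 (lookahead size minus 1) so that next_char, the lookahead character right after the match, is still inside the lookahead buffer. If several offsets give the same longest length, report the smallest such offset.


Try each offset into the search buffer:
  offset=1 (pos 4, char 'c'): match length 0
  offset=2 (pos 3, char 'e'): match length 1
  offset=3 (pos 2, char 'e'): match length 2
  offset=4 (pos 1, char 'c'): match length 0
  offset=5 (pos 0, char 'c'): match length 0
Longest match has length 2 at offset 3.
next_char = character at position 5 + 2 = 7 -> 'b'

Best match: offset=3, length=2 (matching 'ee' starting at position 2)
LZ77 triple: (3, 2, 'b')


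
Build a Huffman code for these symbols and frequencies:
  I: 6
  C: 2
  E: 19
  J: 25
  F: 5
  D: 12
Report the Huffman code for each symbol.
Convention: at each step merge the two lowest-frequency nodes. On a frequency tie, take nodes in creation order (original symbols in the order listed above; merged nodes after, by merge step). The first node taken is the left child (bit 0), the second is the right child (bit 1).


Huffman tree construction:
Step 1: Merge C(2) + F(5) = 7
Step 2: Merge I(6) + (C+F)(7) = 13
Step 3: Merge D(12) + (I+(C+F))(13) = 25
Step 4: Merge E(19) + J(25) = 44
Step 5: Merge (D+(I+(C+F)))(25) + (E+J)(44) = 69
Read each symbol's code off the tree from the root (left child = 0, right child = 1).

Codes:
  I: 010 (length 3)
  C: 0110 (length 4)
  E: 10 (length 2)
  J: 11 (length 2)
  F: 0111 (length 4)
  D: 00 (length 2)
Average code length: 158/69 = 2.2899 bits/symbol


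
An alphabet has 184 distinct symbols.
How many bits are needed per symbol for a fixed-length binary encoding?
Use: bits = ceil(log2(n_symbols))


log2(184) = 7.5236
Bracket: 2^7 = 128 < 184 <= 2^8 = 256
So ceil(log2(184)) = 8

bits = ceil(log2(184)) = ceil(7.5236) = 8 bits


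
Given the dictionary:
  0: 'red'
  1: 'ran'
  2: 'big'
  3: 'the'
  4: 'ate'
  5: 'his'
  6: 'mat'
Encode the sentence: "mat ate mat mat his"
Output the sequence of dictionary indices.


Look up each word in the dictionary:
  'mat' -> 6
  'ate' -> 4
  'mat' -> 6
  'mat' -> 6
  'his' -> 5

Encoded: [6, 4, 6, 6, 5]


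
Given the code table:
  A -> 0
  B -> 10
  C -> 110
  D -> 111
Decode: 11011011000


Decoding:
110 -> C
110 -> C
110 -> C
0 -> A
0 -> A


Result: CCCAA


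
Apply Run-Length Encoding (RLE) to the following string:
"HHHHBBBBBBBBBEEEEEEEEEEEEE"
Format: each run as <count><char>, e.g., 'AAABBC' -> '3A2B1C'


Scanning runs left to right:
  i=0: run of 'H' x 4 -> '4H'
  i=4: run of 'B' x 9 -> '9B'
  i=13: run of 'E' x 13 -> '13E'

RLE = 4H9B13E


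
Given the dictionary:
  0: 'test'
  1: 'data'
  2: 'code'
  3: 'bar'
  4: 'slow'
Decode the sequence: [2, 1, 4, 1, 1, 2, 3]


Look up each index in the dictionary:
  2 -> 'code'
  1 -> 'data'
  4 -> 'slow'
  1 -> 'data'
  1 -> 'data'
  2 -> 'code'
  3 -> 'bar'

Decoded: "code data slow data data code bar"


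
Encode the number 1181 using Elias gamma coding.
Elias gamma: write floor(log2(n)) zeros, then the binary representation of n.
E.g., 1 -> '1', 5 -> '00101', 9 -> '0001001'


num_bits = floor(log2(1181)) + 1 = 11
leading_zeros = num_bits - 1 = 10
binary(1181) = 10010011101

Elias gamma(1181) = '0000000000' + '10010011101' = 000000000010010011101 (21 bits)


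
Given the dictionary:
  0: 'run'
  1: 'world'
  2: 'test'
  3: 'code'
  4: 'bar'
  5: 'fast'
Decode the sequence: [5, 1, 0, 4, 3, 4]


Look up each index in the dictionary:
  5 -> 'fast'
  1 -> 'world'
  0 -> 'run'
  4 -> 'bar'
  3 -> 'code'
  4 -> 'bar'

Decoded: "fast world run bar code bar"


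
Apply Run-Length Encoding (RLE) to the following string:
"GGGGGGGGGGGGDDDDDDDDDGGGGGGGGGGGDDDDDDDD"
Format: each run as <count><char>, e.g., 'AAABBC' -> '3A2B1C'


Scanning runs left to right:
  i=0: run of 'G' x 12 -> '12G'
  i=12: run of 'D' x 9 -> '9D'
  i=21: run of 'G' x 11 -> '11G'
  i=32: run of 'D' x 8 -> '8D'

RLE = 12G9D11G8D


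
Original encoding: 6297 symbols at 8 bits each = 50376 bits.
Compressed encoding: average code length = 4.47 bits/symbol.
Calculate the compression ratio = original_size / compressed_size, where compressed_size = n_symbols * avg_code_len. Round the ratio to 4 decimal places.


original_size = n_symbols * orig_bits = 6297 * 8 = 50376 bits
compressed_size = n_symbols * avg_code_len = 6297 * 4.47 = 28147.59 bits
ratio = original_size / compressed_size = 50376 / 28147.59 = 1.7897

Compression ratio = 1.7897


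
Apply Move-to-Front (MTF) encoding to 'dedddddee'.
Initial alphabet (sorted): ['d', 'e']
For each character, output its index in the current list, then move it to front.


MTF encoding:
'd': index 0 in ['d', 'e'] -> ['d', 'e']
'e': index 1 in ['d', 'e'] -> ['e', 'd']
'd': index 1 in ['e', 'd'] -> ['d', 'e']
'd': index 0 in ['d', 'e'] -> ['d', 'e']
'd': index 0 in ['d', 'e'] -> ['d', 'e']
'd': index 0 in ['d', 'e'] -> ['d', 'e']
'd': index 0 in ['d', 'e'] -> ['d', 'e']
'e': index 1 in ['d', 'e'] -> ['e', 'd']
'e': index 0 in ['e', 'd'] -> ['e', 'd']


Output: [0, 1, 1, 0, 0, 0, 0, 1, 0]


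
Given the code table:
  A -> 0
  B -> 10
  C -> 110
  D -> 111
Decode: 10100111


Decoding:
10 -> B
10 -> B
0 -> A
111 -> D


Result: BBAD


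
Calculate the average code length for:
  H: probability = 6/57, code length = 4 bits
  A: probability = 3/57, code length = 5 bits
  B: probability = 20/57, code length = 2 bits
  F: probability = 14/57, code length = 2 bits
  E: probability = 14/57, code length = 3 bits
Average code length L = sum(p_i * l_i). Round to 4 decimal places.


Weighted contributions p_i * l_i:
  H: (6/57) * 4 = 24/57
  A: (3/57) * 5 = 15/57
  B: (20/57) * 2 = 40/57
  F: (14/57) * 2 = 28/57
  E: (14/57) * 3 = 42/57
Sum = (24 + 15 + 40 + 28 + 42)/57 = 149/57

L = 149/57 = 2.6140 bits/symbol


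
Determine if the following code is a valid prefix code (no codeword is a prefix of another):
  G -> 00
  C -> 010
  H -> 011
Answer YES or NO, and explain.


Checking each pair (does one codeword prefix another?):
  G='00' vs C='010': no prefix
  G='00' vs H='011': no prefix
  C='010' vs G='00': no prefix
  C='010' vs H='011': no prefix
  H='011' vs G='00': no prefix
  H='011' vs C='010': no prefix
No violation found over all pairs.

YES -- this is a valid prefix code. No codeword is a prefix of any other codeword.


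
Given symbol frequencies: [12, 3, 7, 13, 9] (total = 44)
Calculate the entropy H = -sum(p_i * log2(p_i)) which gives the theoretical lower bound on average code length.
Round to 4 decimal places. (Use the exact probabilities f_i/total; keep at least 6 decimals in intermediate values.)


Per-symbol terms -p_i * log2(p_i) with p_i = f_i/44:
  p = 12/44 = 0.272727: log2(p) = -1.874469, -p*log2(p) = 0.511219
  p = 3/44 = 0.068182: log2(p) = -3.874469, -p*log2(p) = 0.264168
  p = 7/44 = 0.159091: log2(p) = -2.652077, -p*log2(p) = 0.421921
  p = 13/44 = 0.295455: log2(p) = -1.758992, -p*log2(p) = 0.519702
  p = 9/44 = 0.204545: log2(p) = -2.289507, -p*log2(p) = 0.468308
H = 0.511219 + 0.264168 + 0.421921 + 0.519702 + 0.468308 = 2.185318

H = 2.1853 bits/symbol


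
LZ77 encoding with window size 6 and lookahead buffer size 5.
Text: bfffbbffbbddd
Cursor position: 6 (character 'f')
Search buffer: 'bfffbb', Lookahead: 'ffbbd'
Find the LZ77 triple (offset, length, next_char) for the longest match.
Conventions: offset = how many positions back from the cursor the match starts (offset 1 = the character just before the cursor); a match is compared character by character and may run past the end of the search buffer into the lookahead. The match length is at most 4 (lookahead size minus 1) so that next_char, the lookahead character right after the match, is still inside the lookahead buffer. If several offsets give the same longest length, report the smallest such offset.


Try each offset into the search buffer:
  offset=1 (pos 5, char 'b'): match length 0
  offset=2 (pos 4, char 'b'): match length 0
  offset=3 (pos 3, char 'f'): match length 1
  offset=4 (pos 2, char 'f'): match length 4
  offset=5 (pos 1, char 'f'): match length 2
  offset=6 (pos 0, char 'b'): match length 0
Longest match has length 4 at offset 4.
next_char = character at position 6 + 4 = 10 -> 'd'

Best match: offset=4, length=4 (matching 'ffbb' starting at position 2)
LZ77 triple: (4, 4, 'd')


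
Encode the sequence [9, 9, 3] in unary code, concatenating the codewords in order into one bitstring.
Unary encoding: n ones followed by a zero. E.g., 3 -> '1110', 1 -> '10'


Encode each number as n ones followed by a terminating 0:
  9 -> 1111111110 (10 bits)
  9 -> 1111111110 (10 bits)
  3 -> 1110 (4 bits)
Total length = 10 + 10 + 4 = 24 bits.

Unary([9, 9, 3]) = 111111111011111111101110 (24 bits)


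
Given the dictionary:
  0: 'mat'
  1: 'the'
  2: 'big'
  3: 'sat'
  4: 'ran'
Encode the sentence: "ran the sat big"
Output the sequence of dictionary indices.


Look up each word in the dictionary:
  'ran' -> 4
  'the' -> 1
  'sat' -> 3
  'big' -> 2

Encoded: [4, 1, 3, 2]


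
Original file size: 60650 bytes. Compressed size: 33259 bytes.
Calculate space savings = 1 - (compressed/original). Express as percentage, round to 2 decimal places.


ratio = compressed/original = 33259/60650 = 0.548376
savings = 1 - ratio = 1 - 0.548376 = 0.451624
as a percentage: 0.451624 * 100 = 45.16%

Space savings = 1 - 33259/60650 = 45.16%


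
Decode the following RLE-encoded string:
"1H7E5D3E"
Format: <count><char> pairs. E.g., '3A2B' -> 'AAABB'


Expanding each <count><char> pair:
  1H -> 'H'
  7E -> 'EEEEEEE'
  5D -> 'DDDDD'
  3E -> 'EEE'

Decoded = HEEEEEEEDDDDDEEE


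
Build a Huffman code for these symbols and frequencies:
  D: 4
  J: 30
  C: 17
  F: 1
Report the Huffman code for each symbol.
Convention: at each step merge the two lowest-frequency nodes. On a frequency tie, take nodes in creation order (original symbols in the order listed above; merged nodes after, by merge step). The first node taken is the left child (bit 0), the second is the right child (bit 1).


Huffman tree construction:
Step 1: Merge F(1) + D(4) = 5
Step 2: Merge (F+D)(5) + C(17) = 22
Step 3: Merge ((F+D)+C)(22) + J(30) = 52
Read each symbol's code off the tree from the root (left child = 0, right child = 1).

Codes:
  D: 001 (length 3)
  J: 1 (length 1)
  C: 01 (length 2)
  F: 000 (length 3)
Average code length: 79/52 = 1.5192 bits/symbol


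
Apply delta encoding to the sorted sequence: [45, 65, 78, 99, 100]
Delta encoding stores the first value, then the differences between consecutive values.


First value: 45
Deltas:
  65 - 45 = 20
  78 - 65 = 13
  99 - 78 = 21
  100 - 99 = 1


Delta encoded: [45, 20, 13, 21, 1]


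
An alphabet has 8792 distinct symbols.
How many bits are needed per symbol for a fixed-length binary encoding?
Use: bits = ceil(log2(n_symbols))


log2(8792) = 13.102
Bracket: 2^13 = 8192 < 8792 <= 2^14 = 16384
So ceil(log2(8792)) = 14

bits = ceil(log2(8792)) = ceil(13.102) = 14 bits


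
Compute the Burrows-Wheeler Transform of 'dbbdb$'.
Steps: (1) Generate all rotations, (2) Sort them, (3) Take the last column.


Rotations (sorted):
  0: $dbbdb -> last char: b
  1: b$dbbd -> last char: d
  2: bbdb$d -> last char: d
  3: bdb$db -> last char: b
  4: db$dbb -> last char: b
  5: dbbdb$ -> last char: $


BWT = bddbb$


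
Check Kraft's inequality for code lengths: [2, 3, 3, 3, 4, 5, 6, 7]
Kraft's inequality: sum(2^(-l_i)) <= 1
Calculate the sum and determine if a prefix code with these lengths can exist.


Sum = 2^(-2) + 2^(-3) + 2^(-3) + 2^(-3) + 2^(-4) + 2^(-5) + 2^(-6) + 2^(-7)
    = 0.25 + 0.125 + 0.125 + 0.125 + 0.0625 + 0.03125 + 0.015625 + 0.0078125
    = 95/128 = 0.7421875
Since 0.7421875 <= 1, Kraft's inequality IS satisfied.
A prefix code with these lengths CAN exist.

Kraft sum = 0.7421875. Satisfied.


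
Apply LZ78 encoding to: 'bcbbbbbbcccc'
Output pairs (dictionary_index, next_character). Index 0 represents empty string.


LZ78 encoding steps:
Dictionary: {0: ''}
Step 1: w='' (idx 0), next='b' -> output (0, 'b'), add 'b' as idx 1
Step 2: w='' (idx 0), next='c' -> output (0, 'c'), add 'c' as idx 2
Step 3: w='b' (idx 1), next='b' -> output (1, 'b'), add 'bb' as idx 3
Step 4: w='bb' (idx 3), next='b' -> output (3, 'b'), add 'bbb' as idx 4
Step 5: w='b' (idx 1), next='c' -> output (1, 'c'), add 'bc' as idx 5
Step 6: w='c' (idx 2), next='c' -> output (2, 'c'), add 'cc' as idx 6
Step 7: w='c' (idx 2), end of input -> output (2, '')


Encoded: [(0, 'b'), (0, 'c'), (1, 'b'), (3, 'b'), (1, 'c'), (2, 'c'), (2, '')]


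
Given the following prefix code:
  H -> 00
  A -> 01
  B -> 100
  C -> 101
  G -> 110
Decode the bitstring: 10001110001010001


Decoding step by step:
Bits 100 -> B
Bits 01 -> A
Bits 110 -> G
Bits 00 -> H
Bits 101 -> C
Bits 00 -> H
Bits 01 -> A


Decoded message: BAGHCHA


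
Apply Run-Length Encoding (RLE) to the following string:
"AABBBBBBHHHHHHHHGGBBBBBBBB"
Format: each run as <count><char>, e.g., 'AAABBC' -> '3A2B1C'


Scanning runs left to right:
  i=0: run of 'A' x 2 -> '2A'
  i=2: run of 'B' x 6 -> '6B'
  i=8: run of 'H' x 8 -> '8H'
  i=16: run of 'G' x 2 -> '2G'
  i=18: run of 'B' x 8 -> '8B'

RLE = 2A6B8H2G8B


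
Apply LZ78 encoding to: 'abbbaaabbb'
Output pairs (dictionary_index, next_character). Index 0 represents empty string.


LZ78 encoding steps:
Dictionary: {0: ''}
Step 1: w='' (idx 0), next='a' -> output (0, 'a'), add 'a' as idx 1
Step 2: w='' (idx 0), next='b' -> output (0, 'b'), add 'b' as idx 2
Step 3: w='b' (idx 2), next='b' -> output (2, 'b'), add 'bb' as idx 3
Step 4: w='a' (idx 1), next='a' -> output (1, 'a'), add 'aa' as idx 4
Step 5: w='a' (idx 1), next='b' -> output (1, 'b'), add 'ab' as idx 5
Step 6: w='bb' (idx 3), end of input -> output (3, '')


Encoded: [(0, 'a'), (0, 'b'), (2, 'b'), (1, 'a'), (1, 'b'), (3, '')]


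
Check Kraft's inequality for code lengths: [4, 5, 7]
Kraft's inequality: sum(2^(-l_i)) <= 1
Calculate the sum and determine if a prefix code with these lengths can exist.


Sum = 2^(-4) + 2^(-5) + 2^(-7)
    = 0.0625 + 0.03125 + 0.0078125
    = 13/128 = 0.1015625
Since 0.1015625 <= 1, Kraft's inequality IS satisfied.
A prefix code with these lengths CAN exist.

Kraft sum = 0.1015625. Satisfied.


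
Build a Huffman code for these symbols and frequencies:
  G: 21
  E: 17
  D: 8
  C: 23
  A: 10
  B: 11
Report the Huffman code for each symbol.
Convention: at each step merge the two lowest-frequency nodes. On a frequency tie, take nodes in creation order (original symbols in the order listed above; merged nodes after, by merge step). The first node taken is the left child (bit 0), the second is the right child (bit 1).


Huffman tree construction:
Step 1: Merge D(8) + A(10) = 18
Step 2: Merge B(11) + E(17) = 28
Step 3: Merge (D+A)(18) + G(21) = 39
Step 4: Merge C(23) + (B+E)(28) = 51
Step 5: Merge ((D+A)+G)(39) + (C+(B+E))(51) = 90
Read each symbol's code off the tree from the root (left child = 0, right child = 1).

Codes:
  G: 01 (length 2)
  E: 111 (length 3)
  D: 000 (length 3)
  C: 10 (length 2)
  A: 001 (length 3)
  B: 110 (length 3)
Average code length: 226/90 = 2.5111 bits/symbol


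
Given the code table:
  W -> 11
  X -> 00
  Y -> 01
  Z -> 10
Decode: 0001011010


Decoding:
00 -> X
01 -> Y
01 -> Y
10 -> Z
10 -> Z


Result: XYYZZ


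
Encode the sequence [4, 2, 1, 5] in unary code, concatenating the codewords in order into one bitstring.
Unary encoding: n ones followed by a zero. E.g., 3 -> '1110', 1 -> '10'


Encode each number as n ones followed by a terminating 0:
  4 -> 11110 (5 bits)
  2 -> 110 (3 bits)
  1 -> 10 (2 bits)
  5 -> 111110 (6 bits)
Total length = 5 + 3 + 2 + 6 = 16 bits.

Unary([4, 2, 1, 5]) = 1111011010111110 (16 bits)


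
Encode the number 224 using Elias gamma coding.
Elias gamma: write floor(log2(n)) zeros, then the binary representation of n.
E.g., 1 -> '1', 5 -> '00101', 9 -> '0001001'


num_bits = floor(log2(224)) + 1 = 8
leading_zeros = num_bits - 1 = 7
binary(224) = 11100000

Elias gamma(224) = '0000000' + '11100000' = 000000011100000 (15 bits)


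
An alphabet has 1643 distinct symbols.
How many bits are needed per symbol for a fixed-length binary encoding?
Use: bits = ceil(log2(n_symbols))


log2(1643) = 10.6821
Bracket: 2^10 = 1024 < 1643 <= 2^11 = 2048
So ceil(log2(1643)) = 11

bits = ceil(log2(1643)) = ceil(10.6821) = 11 bits


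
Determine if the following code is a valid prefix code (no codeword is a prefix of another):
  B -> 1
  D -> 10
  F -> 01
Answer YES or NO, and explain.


Checking each pair (does one codeword prefix another?):
  B='1' vs D='10': prefix -- VIOLATION

NO -- this is NOT a valid prefix code. B (1) is a prefix of D (10).


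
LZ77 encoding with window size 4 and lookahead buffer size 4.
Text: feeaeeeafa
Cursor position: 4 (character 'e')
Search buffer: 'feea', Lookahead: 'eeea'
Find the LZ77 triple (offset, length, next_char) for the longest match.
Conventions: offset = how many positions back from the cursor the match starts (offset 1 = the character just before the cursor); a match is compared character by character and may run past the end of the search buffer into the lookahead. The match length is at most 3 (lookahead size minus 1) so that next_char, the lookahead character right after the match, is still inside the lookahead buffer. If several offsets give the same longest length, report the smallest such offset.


Try each offset into the search buffer:
  offset=1 (pos 3, char 'a'): match length 0
  offset=2 (pos 2, char 'e'): match length 1
  offset=3 (pos 1, char 'e'): match length 2
  offset=4 (pos 0, char 'f'): match length 0
Longest match has length 2 at offset 3.
next_char = character at position 4 + 2 = 6 -> 'e'

Best match: offset=3, length=2 (matching 'ee' starting at position 1)
LZ77 triple: (3, 2, 'e')


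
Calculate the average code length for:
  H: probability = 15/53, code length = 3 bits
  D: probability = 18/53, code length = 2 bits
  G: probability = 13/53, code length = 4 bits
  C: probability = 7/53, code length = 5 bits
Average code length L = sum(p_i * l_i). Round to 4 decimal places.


Weighted contributions p_i * l_i:
  H: (15/53) * 3 = 45/53
  D: (18/53) * 2 = 36/53
  G: (13/53) * 4 = 52/53
  C: (7/53) * 5 = 35/53
Sum = (45 + 36 + 52 + 35)/53 = 168/53

L = 168/53 = 3.1698 bits/symbol


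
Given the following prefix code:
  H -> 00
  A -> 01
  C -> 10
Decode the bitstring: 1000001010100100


Decoding step by step:
Bits 10 -> C
Bits 00 -> H
Bits 00 -> H
Bits 10 -> C
Bits 10 -> C
Bits 10 -> C
Bits 01 -> A
Bits 00 -> H


Decoded message: CHHCCCAH


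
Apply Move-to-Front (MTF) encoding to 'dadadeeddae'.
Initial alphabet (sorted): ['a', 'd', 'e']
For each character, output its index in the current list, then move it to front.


MTF encoding:
'd': index 1 in ['a', 'd', 'e'] -> ['d', 'a', 'e']
'a': index 1 in ['d', 'a', 'e'] -> ['a', 'd', 'e']
'd': index 1 in ['a', 'd', 'e'] -> ['d', 'a', 'e']
'a': index 1 in ['d', 'a', 'e'] -> ['a', 'd', 'e']
'd': index 1 in ['a', 'd', 'e'] -> ['d', 'a', 'e']
'e': index 2 in ['d', 'a', 'e'] -> ['e', 'd', 'a']
'e': index 0 in ['e', 'd', 'a'] -> ['e', 'd', 'a']
'd': index 1 in ['e', 'd', 'a'] -> ['d', 'e', 'a']
'd': index 0 in ['d', 'e', 'a'] -> ['d', 'e', 'a']
'a': index 2 in ['d', 'e', 'a'] -> ['a', 'd', 'e']
'e': index 2 in ['a', 'd', 'e'] -> ['e', 'a', 'd']


Output: [1, 1, 1, 1, 1, 2, 0, 1, 0, 2, 2]


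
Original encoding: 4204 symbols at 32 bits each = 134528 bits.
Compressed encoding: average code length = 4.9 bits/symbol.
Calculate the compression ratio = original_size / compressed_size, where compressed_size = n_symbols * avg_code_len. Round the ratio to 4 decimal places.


original_size = n_symbols * orig_bits = 4204 * 32 = 134528 bits
compressed_size = n_symbols * avg_code_len = 4204 * 4.9 = 20599.6 bits
ratio = original_size / compressed_size = 134528 / 20599.6 = 6.5306

Compression ratio = 6.5306


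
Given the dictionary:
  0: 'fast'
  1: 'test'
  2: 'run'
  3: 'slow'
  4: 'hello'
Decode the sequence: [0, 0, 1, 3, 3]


Look up each index in the dictionary:
  0 -> 'fast'
  0 -> 'fast'
  1 -> 'test'
  3 -> 'slow'
  3 -> 'slow'

Decoded: "fast fast test slow slow"


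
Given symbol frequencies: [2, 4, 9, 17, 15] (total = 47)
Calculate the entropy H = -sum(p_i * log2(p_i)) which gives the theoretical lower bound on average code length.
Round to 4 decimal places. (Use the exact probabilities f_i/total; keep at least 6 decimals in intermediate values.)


Per-symbol terms -p_i * log2(p_i) with p_i = f_i/47:
  p = 2/47 = 0.042553: log2(p) = -4.554589, -p*log2(p) = 0.193812
  p = 4/47 = 0.085106: log2(p) = -3.554589, -p*log2(p) = 0.302518
  p = 9/47 = 0.191489: log2(p) = -2.384664, -p*log2(p) = 0.456638
  p = 17/47 = 0.361702: log2(p) = -1.467126, -p*log2(p) = 0.530663
  p = 15/47 = 0.319149: log2(p) = -1.647698, -p*log2(p) = 0.525861
H = 0.193812 + 0.302518 + 0.456638 + 0.530663 + 0.525861 = 2.009492

H = 2.0095 bits/symbol


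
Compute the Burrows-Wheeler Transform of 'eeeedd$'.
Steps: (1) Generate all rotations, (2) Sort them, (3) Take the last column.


Rotations (sorted):
  0: $eeeedd -> last char: d
  1: d$eeeed -> last char: d
  2: dd$eeee -> last char: e
  3: edd$eee -> last char: e
  4: eedd$ee -> last char: e
  5: eeedd$e -> last char: e
  6: eeeedd$ -> last char: $


BWT = ddeeee$


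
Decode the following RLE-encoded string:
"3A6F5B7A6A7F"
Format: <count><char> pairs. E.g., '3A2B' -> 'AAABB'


Expanding each <count><char> pair:
  3A -> 'AAA'
  6F -> 'FFFFFF'
  5B -> 'BBBBB'
  7A -> 'AAAAAAA'
  6A -> 'AAAAAA'
  7F -> 'FFFFFFF'

Decoded = AAAFFFFFFBBBBBAAAAAAAAAAAAAFFFFFFF


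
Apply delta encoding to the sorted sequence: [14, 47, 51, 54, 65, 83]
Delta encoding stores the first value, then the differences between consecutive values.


First value: 14
Deltas:
  47 - 14 = 33
  51 - 47 = 4
  54 - 51 = 3
  65 - 54 = 11
  83 - 65 = 18


Delta encoded: [14, 33, 4, 3, 11, 18]


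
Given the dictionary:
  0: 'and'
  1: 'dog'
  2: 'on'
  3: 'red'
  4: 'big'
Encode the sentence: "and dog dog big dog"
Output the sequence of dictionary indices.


Look up each word in the dictionary:
  'and' -> 0
  'dog' -> 1
  'dog' -> 1
  'big' -> 4
  'dog' -> 1

Encoded: [0, 1, 1, 4, 1]


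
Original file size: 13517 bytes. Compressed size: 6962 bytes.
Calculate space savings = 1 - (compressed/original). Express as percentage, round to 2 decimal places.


ratio = compressed/original = 6962/13517 = 0.515055
savings = 1 - ratio = 1 - 0.515055 = 0.484945
as a percentage: 0.484945 * 100 = 48.49%

Space savings = 1 - 6962/13517 = 48.49%


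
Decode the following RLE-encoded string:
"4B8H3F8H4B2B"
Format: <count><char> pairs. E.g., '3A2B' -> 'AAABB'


Expanding each <count><char> pair:
  4B -> 'BBBB'
  8H -> 'HHHHHHHH'
  3F -> 'FFF'
  8H -> 'HHHHHHHH'
  4B -> 'BBBB'
  2B -> 'BB'

Decoded = BBBBHHHHHHHHFFFHHHHHHHHBBBBBB


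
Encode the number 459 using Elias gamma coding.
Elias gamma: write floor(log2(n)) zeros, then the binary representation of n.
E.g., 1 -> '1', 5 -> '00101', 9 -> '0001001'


num_bits = floor(log2(459)) + 1 = 9
leading_zeros = num_bits - 1 = 8
binary(459) = 111001011

Elias gamma(459) = '00000000' + '111001011' = 00000000111001011 (17 bits)
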